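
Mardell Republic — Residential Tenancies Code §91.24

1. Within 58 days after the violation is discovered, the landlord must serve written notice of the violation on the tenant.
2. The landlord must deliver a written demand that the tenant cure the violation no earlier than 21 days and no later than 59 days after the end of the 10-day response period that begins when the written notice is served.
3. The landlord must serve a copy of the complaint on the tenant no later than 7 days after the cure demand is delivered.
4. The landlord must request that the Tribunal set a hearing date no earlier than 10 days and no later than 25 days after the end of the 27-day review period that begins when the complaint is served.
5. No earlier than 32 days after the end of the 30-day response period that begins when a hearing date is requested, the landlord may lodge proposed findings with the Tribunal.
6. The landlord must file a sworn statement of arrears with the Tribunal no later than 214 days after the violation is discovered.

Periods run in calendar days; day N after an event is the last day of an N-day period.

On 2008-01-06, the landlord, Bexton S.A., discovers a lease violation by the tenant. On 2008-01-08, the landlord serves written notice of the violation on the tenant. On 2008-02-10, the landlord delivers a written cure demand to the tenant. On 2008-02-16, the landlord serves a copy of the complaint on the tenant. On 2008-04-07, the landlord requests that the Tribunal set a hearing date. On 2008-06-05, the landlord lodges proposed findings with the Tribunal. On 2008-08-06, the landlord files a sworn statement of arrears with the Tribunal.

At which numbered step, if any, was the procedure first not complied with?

Step 1 — counting 58 days from 2008-01-06 (when the violation is discovered) gives a deadline of 2008-03-04; completed 2008-01-08, before the deadline.
Step 2 — 21 and 59 days from 2008-01-18 (end of the 10-day response period, which began when the written notice is served on 2008-01-08) are 2008-02-08 and 2008-03-17 respectively; done 2008-02-10, which is between those dates.
Step 3 — counting 7 days from 2008-02-10 (when the cure demand is delivered) gives a deadline of 2008-02-17; completed 2008-02-16, before the deadline.
Step 4 — 10 and 25 days from 2008-03-14 (end of the 27-day review period, which began when the complaint is served on 2008-02-16) are 2008-03-24 and 2008-04-08 respectively; done 2008-04-07, which is between those dates.
Step 5 — must wait 32 days from 2008-05-07 (end of the 30-day response period, which began when a hearing date is requested on 2008-04-07), so not before 2008-06-08; acted on 2008-06-05, 3 days prematurely.

Step 5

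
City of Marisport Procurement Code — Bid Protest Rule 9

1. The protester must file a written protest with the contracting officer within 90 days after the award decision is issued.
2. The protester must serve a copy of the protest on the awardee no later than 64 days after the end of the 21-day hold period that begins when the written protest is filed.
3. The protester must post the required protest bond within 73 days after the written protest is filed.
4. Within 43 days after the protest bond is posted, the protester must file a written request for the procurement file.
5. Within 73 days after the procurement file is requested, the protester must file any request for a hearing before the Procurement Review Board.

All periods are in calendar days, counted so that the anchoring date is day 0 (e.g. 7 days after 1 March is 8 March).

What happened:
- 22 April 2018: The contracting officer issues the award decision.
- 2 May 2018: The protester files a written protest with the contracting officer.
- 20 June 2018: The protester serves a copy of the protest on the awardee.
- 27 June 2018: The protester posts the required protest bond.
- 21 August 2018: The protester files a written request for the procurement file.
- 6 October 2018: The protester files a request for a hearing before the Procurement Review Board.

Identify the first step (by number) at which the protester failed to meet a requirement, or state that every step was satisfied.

Step 4

(1) due by 22 April 2018 + 90 days = 21 July 2018; 2 May 2018 is within that limit.
(2) due by 23 May 2018 + 64 days = 26 July 2018; done 20 June 2018 — timely.
(3) due by 2 May 2018 + 73 days = 14 July 2018; done 27 June 2018 — timely.
(4) due by 27 June 2018 + 43 days = 9 August 2018; not done until 21 August 2018, 12 days after the deadline.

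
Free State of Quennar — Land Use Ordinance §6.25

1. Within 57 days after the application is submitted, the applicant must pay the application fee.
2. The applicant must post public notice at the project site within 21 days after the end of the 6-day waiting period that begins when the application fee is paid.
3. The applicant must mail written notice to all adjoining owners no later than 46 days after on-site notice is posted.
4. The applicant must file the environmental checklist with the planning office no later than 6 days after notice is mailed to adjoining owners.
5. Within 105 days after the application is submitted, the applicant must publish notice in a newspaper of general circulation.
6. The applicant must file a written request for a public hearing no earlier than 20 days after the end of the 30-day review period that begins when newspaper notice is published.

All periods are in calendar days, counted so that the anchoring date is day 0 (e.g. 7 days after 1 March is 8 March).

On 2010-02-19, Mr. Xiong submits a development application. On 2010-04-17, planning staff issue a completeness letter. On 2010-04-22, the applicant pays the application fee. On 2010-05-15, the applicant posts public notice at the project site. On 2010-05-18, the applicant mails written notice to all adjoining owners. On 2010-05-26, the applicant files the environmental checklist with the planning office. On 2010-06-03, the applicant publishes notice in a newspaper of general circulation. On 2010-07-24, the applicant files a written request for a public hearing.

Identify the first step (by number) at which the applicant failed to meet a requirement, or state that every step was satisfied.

Step 1

Step 1 — counting 57 days from 2010-02-19 (when the application is submitted) gives a deadline of 2010-04-17; done 2010-04-22 — 5 days late.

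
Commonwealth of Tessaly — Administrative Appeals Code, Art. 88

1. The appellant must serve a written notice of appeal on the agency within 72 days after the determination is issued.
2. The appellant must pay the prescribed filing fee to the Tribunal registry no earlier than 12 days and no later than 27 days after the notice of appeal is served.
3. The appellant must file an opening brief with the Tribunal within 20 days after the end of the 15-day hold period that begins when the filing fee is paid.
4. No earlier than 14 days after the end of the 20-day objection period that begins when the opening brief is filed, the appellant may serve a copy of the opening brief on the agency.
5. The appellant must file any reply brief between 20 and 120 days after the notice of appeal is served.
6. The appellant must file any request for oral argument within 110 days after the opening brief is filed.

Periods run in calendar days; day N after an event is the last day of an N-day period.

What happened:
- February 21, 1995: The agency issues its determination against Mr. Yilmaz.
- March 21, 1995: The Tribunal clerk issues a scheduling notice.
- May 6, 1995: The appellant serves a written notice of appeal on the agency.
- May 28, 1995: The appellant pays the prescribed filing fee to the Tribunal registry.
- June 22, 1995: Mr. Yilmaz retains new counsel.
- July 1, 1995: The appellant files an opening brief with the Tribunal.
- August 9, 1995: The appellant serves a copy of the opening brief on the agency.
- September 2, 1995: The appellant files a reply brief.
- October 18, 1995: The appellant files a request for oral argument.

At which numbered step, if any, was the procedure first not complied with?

Step 1

(1) due by February 21, 1995 + 72 days = May 4, 1995; not done until May 6, 1995, 2 days after the deadline.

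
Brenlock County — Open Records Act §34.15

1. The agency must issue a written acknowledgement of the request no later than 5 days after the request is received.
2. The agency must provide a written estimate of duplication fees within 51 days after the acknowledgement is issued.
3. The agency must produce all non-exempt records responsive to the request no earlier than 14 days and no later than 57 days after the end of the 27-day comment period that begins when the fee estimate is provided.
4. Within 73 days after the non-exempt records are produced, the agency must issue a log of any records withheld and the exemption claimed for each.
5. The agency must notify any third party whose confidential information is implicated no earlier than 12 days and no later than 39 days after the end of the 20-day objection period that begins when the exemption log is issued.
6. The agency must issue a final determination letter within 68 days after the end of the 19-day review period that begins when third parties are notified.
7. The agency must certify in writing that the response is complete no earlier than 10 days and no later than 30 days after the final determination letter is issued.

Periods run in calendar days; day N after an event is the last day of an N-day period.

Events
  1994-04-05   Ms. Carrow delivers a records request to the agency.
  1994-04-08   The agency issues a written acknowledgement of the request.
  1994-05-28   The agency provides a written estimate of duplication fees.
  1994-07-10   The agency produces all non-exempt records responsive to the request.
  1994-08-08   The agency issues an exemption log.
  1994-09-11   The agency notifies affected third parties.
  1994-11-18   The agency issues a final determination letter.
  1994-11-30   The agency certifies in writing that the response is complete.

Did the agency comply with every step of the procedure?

Step 1 — counting 5 days from 1994-04-05 (when the request is received) gives a deadline of 1994-04-10; completed 1994-04-08, before the deadline.
Step 2 — counting 51 days from 1994-04-08 (when the acknowledgement is issued) gives a deadline of 1994-05-29; done 1994-05-28 — timely.
Step 3 — 14 and 57 days from 1994-06-24 (end of the 27-day comment period, which began when the fee estimate is provided on 1994-05-28) are 1994-07-08 and 1994-08-20 respectively; done 1994-07-10 — within the window.
Step 4 — counting 73 days from 1994-07-10 (when the non-exempt records are produced) gives a deadline of 1994-09-21; completed 1994-08-08, before the deadline.
Step 5 — 12 and 39 days from 1994-08-28 (end of the 20-day objection period, which began when the exemption log is issued on 1994-08-08) are 1994-09-09 and 1994-10-06 respectively; 1994-09-11 falls inside that range.
Step 6 — counting 68 days from 1994-09-30 (end of the 19-day review period, which began when third parties are notified on 1994-09-11) gives a deadline of 1994-12-07; 1994-11-18 is within that limit.
Step 7 — 10 and 30 days from 1994-11-18 (when the final determination letter is issued) are 1994-11-28 and 1994-12-18 respectively; 1994-11-30 falls inside that range.

Yes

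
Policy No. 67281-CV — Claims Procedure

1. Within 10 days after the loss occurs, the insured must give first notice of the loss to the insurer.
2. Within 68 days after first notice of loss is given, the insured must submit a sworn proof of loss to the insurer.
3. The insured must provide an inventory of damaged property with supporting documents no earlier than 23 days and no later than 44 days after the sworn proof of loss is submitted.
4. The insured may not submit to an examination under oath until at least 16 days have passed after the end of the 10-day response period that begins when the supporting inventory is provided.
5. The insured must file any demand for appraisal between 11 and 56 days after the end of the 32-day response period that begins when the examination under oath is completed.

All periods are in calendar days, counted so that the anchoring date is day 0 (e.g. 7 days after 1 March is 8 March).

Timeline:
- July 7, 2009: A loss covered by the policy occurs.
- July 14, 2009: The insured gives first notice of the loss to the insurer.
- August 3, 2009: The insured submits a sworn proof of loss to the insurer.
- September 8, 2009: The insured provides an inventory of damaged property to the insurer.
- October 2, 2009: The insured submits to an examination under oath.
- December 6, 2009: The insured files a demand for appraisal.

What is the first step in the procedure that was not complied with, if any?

Step 1 — counting 10 days from July 7, 2009 (when the loss occurs) gives a deadline of July 17, 2009; July 14, 2009 is within that limit.
Step 2 — counting 68 days from July 14, 2009 (when first notice of loss is given) gives a deadline of September 20, 2009; completed August 3, 2009, before the deadline.
Step 3 — 23 and 44 days from August 3, 2009 (when the sworn proof of loss is submitted) are August 26, 2009 and September 16, 2009 respectively; done September 8, 2009, which is between those dates.
Step 4 — must wait 16 days from September 18, 2009 (end of the 10-day response period, which began when the supporting inventory is provided on September 8, 2009), so not before October 4, 2009; October 2, 2009 is 2 days before the earliest permitted date.

Step 4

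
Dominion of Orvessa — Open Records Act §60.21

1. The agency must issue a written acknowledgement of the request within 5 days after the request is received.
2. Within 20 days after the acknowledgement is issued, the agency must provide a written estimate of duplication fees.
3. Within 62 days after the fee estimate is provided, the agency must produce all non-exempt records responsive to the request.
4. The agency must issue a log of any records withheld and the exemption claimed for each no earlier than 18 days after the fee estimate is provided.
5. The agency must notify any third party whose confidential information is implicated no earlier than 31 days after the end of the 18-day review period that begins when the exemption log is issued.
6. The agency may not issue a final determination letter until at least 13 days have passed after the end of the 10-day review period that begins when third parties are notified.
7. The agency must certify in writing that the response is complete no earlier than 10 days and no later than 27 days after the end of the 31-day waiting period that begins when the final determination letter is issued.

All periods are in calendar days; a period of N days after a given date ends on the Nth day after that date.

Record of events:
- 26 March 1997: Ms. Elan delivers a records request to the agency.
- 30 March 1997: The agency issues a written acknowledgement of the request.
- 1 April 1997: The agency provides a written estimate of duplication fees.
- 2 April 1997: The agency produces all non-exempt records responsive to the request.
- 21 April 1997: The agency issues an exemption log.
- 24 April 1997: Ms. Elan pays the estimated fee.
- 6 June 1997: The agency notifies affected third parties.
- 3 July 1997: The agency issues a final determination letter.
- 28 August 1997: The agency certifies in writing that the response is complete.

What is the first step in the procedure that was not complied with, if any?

Step 5

(1) due by 26 March 1997 + 5 days = 31 March 1997; completed 30 March 1997, before the deadline.
(2) due by 30 March 1997 + 20 days = 19 April 1997; completed 1 April 1997, before the deadline.
(3) due by 1 April 1997 + 62 days = 2 June 1997; completed 2 April 1997, before the deadline.
(4) permitted from 1 April 1997 + 18 days = 19 April 1997 onward; done 21 April 1997 — permitted.
(5) permitted from 9 May 1997 + 31 days = 9 June 1997 onward; acted on 6 June 1997, 3 days prematurely.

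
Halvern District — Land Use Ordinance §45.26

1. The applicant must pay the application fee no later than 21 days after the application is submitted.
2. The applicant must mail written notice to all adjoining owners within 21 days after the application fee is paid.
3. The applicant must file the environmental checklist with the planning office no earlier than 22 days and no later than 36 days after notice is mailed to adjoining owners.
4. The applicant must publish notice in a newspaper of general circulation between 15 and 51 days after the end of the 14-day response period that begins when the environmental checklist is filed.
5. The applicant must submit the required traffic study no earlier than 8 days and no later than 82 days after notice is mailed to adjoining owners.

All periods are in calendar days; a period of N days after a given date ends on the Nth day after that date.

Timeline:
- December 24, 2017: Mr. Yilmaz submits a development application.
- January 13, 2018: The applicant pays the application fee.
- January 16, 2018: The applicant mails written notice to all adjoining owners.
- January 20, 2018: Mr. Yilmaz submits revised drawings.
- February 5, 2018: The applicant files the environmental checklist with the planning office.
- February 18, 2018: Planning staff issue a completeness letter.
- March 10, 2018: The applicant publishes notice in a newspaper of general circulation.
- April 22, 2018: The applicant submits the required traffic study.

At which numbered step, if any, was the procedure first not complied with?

Step 3

Step 1: 21 days after December 24, 2017 (when the application is submitted) is January 14, 2018; completed January 13, 2018, before the deadline.
Step 2: 21 days after January 13, 2018 (when the application fee is paid) is February 3, 2018; completed January 16, 2018, before the deadline.
Step 3: the window is 22–36 days after January 16, 2018 (when notice is mailed to adjoining owners), so February 7, 2018 through February 21, 2018; done February 5, 2018 — 2 days before the window opened.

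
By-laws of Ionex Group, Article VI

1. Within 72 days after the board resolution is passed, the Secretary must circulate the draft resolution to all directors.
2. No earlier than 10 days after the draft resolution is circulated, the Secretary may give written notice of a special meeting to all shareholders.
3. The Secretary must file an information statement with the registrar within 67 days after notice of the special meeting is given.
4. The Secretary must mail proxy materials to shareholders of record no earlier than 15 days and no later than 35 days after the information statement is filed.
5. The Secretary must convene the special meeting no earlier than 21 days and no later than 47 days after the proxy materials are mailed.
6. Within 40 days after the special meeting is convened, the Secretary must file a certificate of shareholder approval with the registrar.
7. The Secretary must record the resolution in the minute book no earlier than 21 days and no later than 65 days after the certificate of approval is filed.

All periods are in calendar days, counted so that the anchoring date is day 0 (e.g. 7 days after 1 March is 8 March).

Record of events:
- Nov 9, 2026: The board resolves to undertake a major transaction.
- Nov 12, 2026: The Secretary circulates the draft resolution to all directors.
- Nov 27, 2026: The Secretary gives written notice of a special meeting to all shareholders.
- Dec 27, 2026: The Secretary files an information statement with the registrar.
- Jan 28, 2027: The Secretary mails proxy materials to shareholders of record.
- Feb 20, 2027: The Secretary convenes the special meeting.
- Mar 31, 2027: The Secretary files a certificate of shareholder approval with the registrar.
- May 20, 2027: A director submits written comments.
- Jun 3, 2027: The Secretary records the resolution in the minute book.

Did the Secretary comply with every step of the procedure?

Yes

Step 1 — counting 72 days from Nov 9, 2026 (when the board resolution is passed) gives a deadline of Jan 20, 2027; Nov 12, 2026 is within that limit.
Step 2 — must wait 10 days from Nov 12, 2026 (when the draft resolution is circulated), so not before Nov 22, 2026; Nov 27, 2026 is on or after that date.
Step 3 — counting 67 days from Nov 27, 2026 (when notice of the special meeting is given) gives a deadline of Feb 2, 2027; Dec 27, 2026 is within that limit.
Step 4 — 15 and 35 days from Dec 27, 2026 (when the information statement is filed) are Jan 11, 2027 and Jan 31, 2027 respectively; done Jan 28, 2027, which is between those dates.
Step 5 — 21 and 47 days from Jan 28, 2027 (when the proxy materials are mailed) are Feb 18, 2027 and Mar 16, 2027 respectively; done Feb 20, 2027 — within the window.
Step 6 — counting 40 days from Feb 20, 2027 (when the special meeting is convened) gives a deadline of Apr 1, 2027; done Mar 31, 2027 — timely.
Step 7 — 21 and 65 days from Mar 31, 2027 (when the certificate of approval is filed) are Apr 21, 2027 and Jun 4, 2027 respectively; Jun 3, 2027 falls inside that range.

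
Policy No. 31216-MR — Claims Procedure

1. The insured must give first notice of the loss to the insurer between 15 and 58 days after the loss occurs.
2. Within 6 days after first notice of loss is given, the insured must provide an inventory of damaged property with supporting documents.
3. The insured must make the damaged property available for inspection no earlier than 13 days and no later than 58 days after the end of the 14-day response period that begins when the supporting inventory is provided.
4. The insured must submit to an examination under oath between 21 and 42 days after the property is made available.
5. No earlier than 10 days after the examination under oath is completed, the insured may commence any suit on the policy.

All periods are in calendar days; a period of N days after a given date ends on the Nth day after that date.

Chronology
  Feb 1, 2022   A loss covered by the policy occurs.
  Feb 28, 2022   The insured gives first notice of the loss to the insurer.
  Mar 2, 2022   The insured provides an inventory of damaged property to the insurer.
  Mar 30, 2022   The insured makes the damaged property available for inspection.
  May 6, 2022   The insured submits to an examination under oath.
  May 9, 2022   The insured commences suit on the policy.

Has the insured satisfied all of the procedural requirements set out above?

No

Step 1: the window is 15–58 days after Feb 1, 2022 (when the loss occurs), so Feb 16, 2022 through Mar 31, 2022; done Feb 28, 2022 — within the window.
Step 2: 6 days after Feb 28, 2022 (when first notice of loss is given) is Mar 6, 2022; Mar 2, 2022 is within that limit.
Step 3: the window is 13–58 days after Mar 16, 2022 (end of the 14-day response period, which began when the supporting inventory is provided on Mar 2, 2022), so Mar 29, 2022 through May 13, 2022; Mar 30, 2022 falls inside that range.
Step 4: the window is 21–42 days after Mar 30, 2022 (when the property is made available), so Apr 20, 2022 through May 11, 2022; done May 6, 2022 — within the window.
Step 5: the earliest permitted date is 10 days after May 6, 2022 (when the examination under oath is completed), i.e. May 16, 2022; acted on May 9, 2022, 7 days prematurely.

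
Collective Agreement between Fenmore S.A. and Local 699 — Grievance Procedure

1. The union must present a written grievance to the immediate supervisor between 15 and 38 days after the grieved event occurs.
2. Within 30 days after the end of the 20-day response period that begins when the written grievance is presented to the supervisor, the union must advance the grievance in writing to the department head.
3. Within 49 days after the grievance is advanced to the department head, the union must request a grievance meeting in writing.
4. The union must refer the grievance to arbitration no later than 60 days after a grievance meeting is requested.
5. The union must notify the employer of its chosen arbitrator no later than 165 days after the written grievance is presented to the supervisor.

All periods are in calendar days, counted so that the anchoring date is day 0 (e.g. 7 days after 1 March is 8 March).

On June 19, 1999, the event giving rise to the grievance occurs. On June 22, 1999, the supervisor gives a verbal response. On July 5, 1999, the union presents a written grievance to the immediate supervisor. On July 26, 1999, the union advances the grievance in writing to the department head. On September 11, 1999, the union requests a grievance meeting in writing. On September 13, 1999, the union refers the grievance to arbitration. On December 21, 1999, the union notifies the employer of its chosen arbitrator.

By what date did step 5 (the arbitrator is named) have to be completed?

December 17, 1999

Step 5 runs from July 5, 1999, when the written grievance is presented to the supervisor. 165 days after July 5, 1999 is December 17, 1999.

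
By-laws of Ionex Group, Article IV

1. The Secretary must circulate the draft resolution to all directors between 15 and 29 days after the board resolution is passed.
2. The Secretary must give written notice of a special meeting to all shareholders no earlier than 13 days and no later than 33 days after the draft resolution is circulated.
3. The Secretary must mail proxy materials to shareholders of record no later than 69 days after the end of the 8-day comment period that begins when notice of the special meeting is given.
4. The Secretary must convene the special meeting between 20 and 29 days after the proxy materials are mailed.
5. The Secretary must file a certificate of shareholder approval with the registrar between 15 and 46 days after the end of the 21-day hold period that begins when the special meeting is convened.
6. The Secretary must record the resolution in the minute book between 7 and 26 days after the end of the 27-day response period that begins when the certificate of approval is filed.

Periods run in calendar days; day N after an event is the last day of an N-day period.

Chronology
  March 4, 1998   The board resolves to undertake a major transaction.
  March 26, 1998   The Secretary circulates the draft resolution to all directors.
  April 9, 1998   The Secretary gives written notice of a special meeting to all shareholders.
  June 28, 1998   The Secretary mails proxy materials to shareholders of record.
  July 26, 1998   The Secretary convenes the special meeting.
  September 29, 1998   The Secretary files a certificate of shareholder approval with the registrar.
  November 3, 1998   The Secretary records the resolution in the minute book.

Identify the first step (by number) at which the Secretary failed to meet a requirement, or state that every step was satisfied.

Step 1 — 15 and 29 days from March 4, 1998 (when the board resolution is passed) are March 19, 1998 and April 2, 1998 respectively; done March 26, 1998, which is between those dates.
Step 2 — 13 and 33 days from March 26, 1998 (when the draft resolution is circulated) are April 8, 1998 and April 28, 1998 respectively; done April 9, 1998, which is between those dates.
Step 3 — counting 69 days from April 17, 1998 (end of the 8-day comment period, which began when notice of the special meeting is given on April 9, 1998) gives a deadline of June 25, 1998; June 28, 1998 misses that deadline by 3 days.
That is the first point of non-compliance.

Step 3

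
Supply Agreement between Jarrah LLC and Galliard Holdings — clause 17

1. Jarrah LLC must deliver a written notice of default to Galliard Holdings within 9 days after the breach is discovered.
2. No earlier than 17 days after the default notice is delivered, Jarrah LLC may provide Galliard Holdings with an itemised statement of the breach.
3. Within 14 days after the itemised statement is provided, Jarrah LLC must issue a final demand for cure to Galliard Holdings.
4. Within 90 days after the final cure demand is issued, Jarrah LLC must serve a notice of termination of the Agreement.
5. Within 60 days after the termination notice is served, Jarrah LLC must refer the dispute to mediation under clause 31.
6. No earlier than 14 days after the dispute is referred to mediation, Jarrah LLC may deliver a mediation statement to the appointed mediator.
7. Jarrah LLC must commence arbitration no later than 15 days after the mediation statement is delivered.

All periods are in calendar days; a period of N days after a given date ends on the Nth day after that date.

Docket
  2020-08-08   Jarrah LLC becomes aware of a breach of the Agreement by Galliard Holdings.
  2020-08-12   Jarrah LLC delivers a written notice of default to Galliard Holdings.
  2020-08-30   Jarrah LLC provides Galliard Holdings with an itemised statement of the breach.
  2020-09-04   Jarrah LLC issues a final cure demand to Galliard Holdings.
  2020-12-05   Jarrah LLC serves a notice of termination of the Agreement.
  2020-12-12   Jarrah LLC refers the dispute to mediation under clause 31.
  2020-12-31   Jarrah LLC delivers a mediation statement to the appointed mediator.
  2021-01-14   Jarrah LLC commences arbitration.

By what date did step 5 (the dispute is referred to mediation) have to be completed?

Step 5 runs from 2020-12-05, when the termination notice is served. 60 days after 2020-12-05 is 2021-02-03.

2021-02-03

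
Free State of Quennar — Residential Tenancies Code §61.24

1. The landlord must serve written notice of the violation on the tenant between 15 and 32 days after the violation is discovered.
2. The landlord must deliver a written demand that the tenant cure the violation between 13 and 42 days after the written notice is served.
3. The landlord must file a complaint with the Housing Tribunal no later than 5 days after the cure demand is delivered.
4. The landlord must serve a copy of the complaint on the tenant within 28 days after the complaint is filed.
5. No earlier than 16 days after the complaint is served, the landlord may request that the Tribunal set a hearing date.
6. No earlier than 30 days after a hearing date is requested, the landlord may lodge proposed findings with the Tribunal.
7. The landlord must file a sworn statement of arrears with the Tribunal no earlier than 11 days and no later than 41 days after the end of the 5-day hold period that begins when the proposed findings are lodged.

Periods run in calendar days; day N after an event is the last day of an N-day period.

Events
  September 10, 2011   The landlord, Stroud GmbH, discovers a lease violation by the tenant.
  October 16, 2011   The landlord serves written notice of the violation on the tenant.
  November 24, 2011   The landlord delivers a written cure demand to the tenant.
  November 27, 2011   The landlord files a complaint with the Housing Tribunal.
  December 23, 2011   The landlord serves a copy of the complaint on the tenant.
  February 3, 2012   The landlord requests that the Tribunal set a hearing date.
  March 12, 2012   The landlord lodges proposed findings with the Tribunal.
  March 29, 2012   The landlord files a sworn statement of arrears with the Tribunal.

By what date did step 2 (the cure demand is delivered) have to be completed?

Step 2 runs from October 16, 2011, when the written notice is served. The window is 13–42 days after October 16, 2011; it closes on November 27, 2011.

November 27, 2011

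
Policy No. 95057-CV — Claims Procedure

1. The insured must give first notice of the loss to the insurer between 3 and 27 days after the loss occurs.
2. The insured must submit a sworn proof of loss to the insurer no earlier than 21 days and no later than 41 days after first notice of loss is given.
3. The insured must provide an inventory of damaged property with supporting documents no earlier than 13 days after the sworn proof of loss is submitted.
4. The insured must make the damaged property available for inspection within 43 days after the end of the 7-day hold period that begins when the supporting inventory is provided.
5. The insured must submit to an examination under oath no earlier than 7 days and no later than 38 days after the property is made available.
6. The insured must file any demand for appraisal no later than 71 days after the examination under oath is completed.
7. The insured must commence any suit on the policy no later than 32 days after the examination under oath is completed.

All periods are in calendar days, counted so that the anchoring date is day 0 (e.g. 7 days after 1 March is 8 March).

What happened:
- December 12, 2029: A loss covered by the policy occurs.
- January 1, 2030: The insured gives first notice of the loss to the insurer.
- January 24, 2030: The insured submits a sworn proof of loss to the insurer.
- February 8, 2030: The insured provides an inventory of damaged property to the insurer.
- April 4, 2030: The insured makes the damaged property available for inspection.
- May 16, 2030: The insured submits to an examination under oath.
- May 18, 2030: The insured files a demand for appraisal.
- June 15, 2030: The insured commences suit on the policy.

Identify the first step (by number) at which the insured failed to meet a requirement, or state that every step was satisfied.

Step 1 — 3 and 27 days from December 12, 2029 (when the loss occurs) are December 15, 2029 and January 8, 2030 respectively; done January 1, 2030 — within the window.
Step 2 — 21 and 41 days from January 1, 2030 (when first notice of loss is given) are January 22, 2030 and February 11, 2030 respectively; done January 24, 2030 — within the window.
Step 3 — must wait 13 days from January 24, 2030 (when the sworn proof of loss is submitted), so not before February 6, 2030; done February 8, 2030 — permitted.
Step 4 — counting 43 days from February 15, 2030 (end of the 7-day hold period, which began when the supporting inventory is provided on February 8, 2030) gives a deadline of March 30, 2030; April 4, 2030 misses that deadline by 5 days.

Step 4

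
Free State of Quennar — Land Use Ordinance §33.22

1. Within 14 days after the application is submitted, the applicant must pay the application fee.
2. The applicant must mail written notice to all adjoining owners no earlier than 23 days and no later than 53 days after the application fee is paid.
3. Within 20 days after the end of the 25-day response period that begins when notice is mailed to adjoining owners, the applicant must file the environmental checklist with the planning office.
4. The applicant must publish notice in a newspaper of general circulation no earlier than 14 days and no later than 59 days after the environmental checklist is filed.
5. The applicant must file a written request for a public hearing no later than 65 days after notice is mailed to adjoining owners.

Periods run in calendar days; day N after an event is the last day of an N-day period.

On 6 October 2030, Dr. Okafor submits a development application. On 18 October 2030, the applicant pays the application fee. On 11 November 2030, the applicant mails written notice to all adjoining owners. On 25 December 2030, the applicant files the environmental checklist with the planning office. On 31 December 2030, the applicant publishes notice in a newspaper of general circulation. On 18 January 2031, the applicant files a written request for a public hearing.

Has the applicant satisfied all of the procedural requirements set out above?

No

Step 1 — counting 14 days from 6 October 2030 (when the application is submitted) gives a deadline of 20 October 2030; 18 October 2030 is within that limit.
Step 2 — 23 and 53 days from 18 October 2030 (when the application fee is paid) are 10 November 2030 and 10 December 2030 respectively; done 11 November 2030 — within the window.
Step 3 — counting 20 days from 6 December 2030 (end of the 25-day response period, which began when notice is mailed to adjoining owners on 11 November 2030) gives a deadline of 26 December 2030; done 25 December 2030 — timely.
Step 4 — 14 and 59 days from 25 December 2030 (when the environmental checklist is filed) are 8 January 2031 and 22 February 2031 respectively; 31 December 2030 is 8 days too early.
The procedure was therefore not followed at step 4.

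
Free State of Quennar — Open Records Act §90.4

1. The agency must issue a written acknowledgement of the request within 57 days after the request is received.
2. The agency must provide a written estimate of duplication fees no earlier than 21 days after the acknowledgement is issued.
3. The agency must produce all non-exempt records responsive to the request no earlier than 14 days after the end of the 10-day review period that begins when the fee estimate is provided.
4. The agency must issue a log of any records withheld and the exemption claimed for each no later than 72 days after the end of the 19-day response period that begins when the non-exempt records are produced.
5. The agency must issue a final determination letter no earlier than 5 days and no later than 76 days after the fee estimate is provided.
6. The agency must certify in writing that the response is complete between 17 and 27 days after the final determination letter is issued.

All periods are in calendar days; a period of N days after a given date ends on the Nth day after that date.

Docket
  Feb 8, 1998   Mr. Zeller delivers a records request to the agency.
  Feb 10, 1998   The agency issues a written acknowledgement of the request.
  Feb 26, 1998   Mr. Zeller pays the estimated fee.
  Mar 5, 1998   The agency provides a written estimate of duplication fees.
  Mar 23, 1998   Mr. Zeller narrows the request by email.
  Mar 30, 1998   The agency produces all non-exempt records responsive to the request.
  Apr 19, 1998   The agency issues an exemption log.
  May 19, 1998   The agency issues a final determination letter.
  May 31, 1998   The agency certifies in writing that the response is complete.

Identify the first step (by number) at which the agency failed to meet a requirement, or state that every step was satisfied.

(1) due by Feb 8, 1998 + 57 days = Apr 6, 1998; done Feb 10, 1998 — timely.
(2) permitted from Feb 10, 1998 + 21 days = Mar 3, 1998 onward; done Mar 5, 1998 — permitted.
(3) permitted from Mar 15, 1998 + 14 days = Mar 29, 1998 onward; done Mar 30, 1998 — permitted.
(4) due by Apr 18, 1998 + 72 days = Jun 29, 1998; Apr 19, 1998 is within that limit.
(5) the permitted window runs from Mar 5, 1998 + 5 = Mar 10, 1998 to Mar 5, 1998 + 76 = May 20, 1998; done May 19, 1998 — within the window.
(6) the permitted window runs from May 19, 1998 + 17 = Jun 5, 1998 to May 19, 1998 + 27 = Jun 15, 1998; done May 31, 1998 — 5 days before the window opened.

Step 6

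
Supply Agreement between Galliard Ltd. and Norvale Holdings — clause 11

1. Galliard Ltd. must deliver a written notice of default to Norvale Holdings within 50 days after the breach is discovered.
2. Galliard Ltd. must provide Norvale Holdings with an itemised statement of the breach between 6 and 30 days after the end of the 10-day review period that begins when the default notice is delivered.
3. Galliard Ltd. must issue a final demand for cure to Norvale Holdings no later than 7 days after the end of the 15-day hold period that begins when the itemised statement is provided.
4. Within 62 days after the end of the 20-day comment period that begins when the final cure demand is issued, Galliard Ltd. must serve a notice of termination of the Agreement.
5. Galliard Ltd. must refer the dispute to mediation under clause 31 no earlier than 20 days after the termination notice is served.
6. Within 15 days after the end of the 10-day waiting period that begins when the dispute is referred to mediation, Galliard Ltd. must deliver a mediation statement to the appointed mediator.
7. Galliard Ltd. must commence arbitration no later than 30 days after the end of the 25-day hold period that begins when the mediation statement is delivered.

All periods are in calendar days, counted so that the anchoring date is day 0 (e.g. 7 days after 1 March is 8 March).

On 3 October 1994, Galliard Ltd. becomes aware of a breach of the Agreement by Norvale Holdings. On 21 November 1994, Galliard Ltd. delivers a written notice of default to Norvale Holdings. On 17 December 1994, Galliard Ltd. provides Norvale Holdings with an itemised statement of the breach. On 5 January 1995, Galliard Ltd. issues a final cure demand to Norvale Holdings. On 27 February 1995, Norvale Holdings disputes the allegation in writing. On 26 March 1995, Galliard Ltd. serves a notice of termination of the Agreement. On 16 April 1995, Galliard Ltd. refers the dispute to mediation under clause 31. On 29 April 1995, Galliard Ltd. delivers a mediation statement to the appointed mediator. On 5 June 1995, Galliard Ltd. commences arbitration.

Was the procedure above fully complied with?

Yes

Step 1 — counting 50 days from 3 October 1994 (when the breach is discovered) gives a deadline of 22 November 1994; completed 21 November 1994, before the deadline.
Step 2 — 6 and 30 days from 1 December 1994 (end of the 10-day review period, which began when the default notice is delivered on 21 November 1994) are 7 December 1994 and 31 December 1994 respectively; done 17 December 1994, which is between those dates.
Step 3 — counting 7 days from 1 January 1995 (end of the 15-day hold period, which began when the itemised statement is provided on 17 December 1994) gives a deadline of 8 January 1995; 5 January 1995 is within that limit.
Step 4 — counting 62 days from 25 January 1995 (end of the 20-day comment period, which began when the final cure demand is issued on 5 January 1995) gives a deadline of 28 March 1995; 26 March 1995 is within that limit.
Step 5 — must wait 20 days from 26 March 1995 (when the termination notice is served), so not before 15 April 1995; done 16 April 1995 — permitted.
Step 6 — counting 15 days from 26 April 1995 (end of the 10-day waiting period, which began when the dispute is referred to mediation on 16 April 1995) gives a deadline of 11 May 1995; completed 29 April 1995, before the deadline.
Step 7 — counting 30 days from 24 May 1995 (end of the 25-day hold period, which began when the mediation statement is delivered on 29 April 1995) gives a deadline of 23 June 1995; done 5 June 1995 — timely.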